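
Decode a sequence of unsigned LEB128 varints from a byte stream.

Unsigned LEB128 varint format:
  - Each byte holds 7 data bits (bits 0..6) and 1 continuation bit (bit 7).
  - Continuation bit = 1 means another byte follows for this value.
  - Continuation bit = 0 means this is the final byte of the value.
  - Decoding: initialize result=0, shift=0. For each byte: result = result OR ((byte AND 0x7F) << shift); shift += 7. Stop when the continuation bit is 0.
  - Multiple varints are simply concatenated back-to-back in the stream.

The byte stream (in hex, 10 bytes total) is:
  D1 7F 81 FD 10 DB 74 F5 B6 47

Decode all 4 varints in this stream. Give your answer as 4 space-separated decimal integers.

  byte[0]=0xD1 cont=1 payload=0x51=81: acc |= 81<<0 -> acc=81 shift=7
  byte[1]=0x7F cont=0 payload=0x7F=127: acc |= 127<<7 -> acc=16337 shift=14 [end]
Varint 1: bytes[0:2] = D1 7F -> value 16337 (2 byte(s))
  byte[2]=0x81 cont=1 payload=0x01=1: acc |= 1<<0 -> acc=1 shift=7
  byte[3]=0xFD cont=1 payload=0x7D=125: acc |= 125<<7 -> acc=16001 shift=14
  byte[4]=0x10 cont=0 payload=0x10=16: acc |= 16<<14 -> acc=278145 shift=21 [end]
Varint 2: bytes[2:5] = 81 FD 10 -> value 278145 (3 byte(s))
  byte[5]=0xDB cont=1 payload=0x5B=91: acc |= 91<<0 -> acc=91 shift=7
  byte[6]=0x74 cont=0 payload=0x74=116: acc |= 116<<7 -> acc=14939 shift=14 [end]
Varint 3: bytes[5:7] = DB 74 -> value 14939 (2 byte(s))
  byte[7]=0xF5 cont=1 payload=0x75=117: acc |= 117<<0 -> acc=117 shift=7
  byte[8]=0xB6 cont=1 payload=0x36=54: acc |= 54<<7 -> acc=7029 shift=14
  byte[9]=0x47 cont=0 payload=0x47=71: acc |= 71<<14 -> acc=1170293 shift=21 [end]
Varint 4: bytes[7:10] = F5 B6 47 -> value 1170293 (3 byte(s))

Answer: 16337 278145 14939 1170293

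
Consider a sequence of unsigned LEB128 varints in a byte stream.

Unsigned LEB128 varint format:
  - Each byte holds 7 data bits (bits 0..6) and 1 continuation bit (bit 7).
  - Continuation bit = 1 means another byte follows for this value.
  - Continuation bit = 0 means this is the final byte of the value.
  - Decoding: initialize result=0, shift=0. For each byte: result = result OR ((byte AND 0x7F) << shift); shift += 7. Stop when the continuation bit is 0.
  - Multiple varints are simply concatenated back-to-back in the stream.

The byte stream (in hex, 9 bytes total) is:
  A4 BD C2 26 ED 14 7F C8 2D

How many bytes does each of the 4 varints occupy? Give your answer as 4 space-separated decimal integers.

Answer: 4 2 1 2

Derivation:
  byte[0]=0xA4 cont=1 payload=0x24=36: acc |= 36<<0 -> acc=36 shift=7
  byte[1]=0xBD cont=1 payload=0x3D=61: acc |= 61<<7 -> acc=7844 shift=14
  byte[2]=0xC2 cont=1 payload=0x42=66: acc |= 66<<14 -> acc=1089188 shift=21
  byte[3]=0x26 cont=0 payload=0x26=38: acc |= 38<<21 -> acc=80780964 shift=28 [end]
Varint 1: bytes[0:4] = A4 BD C2 26 -> value 80780964 (4 byte(s))
  byte[4]=0xED cont=1 payload=0x6D=109: acc |= 109<<0 -> acc=109 shift=7
  byte[5]=0x14 cont=0 payload=0x14=20: acc |= 20<<7 -> acc=2669 shift=14 [end]
Varint 2: bytes[4:6] = ED 14 -> value 2669 (2 byte(s))
  byte[6]=0x7F cont=0 payload=0x7F=127: acc |= 127<<0 -> acc=127 shift=7 [end]
Varint 3: bytes[6:7] = 7F -> value 127 (1 byte(s))
  byte[7]=0xC8 cont=1 payload=0x48=72: acc |= 72<<0 -> acc=72 shift=7
  byte[8]=0x2D cont=0 payload=0x2D=45: acc |= 45<<7 -> acc=5832 shift=14 [end]
Varint 4: bytes[7:9] = C8 2D -> value 5832 (2 byte(s))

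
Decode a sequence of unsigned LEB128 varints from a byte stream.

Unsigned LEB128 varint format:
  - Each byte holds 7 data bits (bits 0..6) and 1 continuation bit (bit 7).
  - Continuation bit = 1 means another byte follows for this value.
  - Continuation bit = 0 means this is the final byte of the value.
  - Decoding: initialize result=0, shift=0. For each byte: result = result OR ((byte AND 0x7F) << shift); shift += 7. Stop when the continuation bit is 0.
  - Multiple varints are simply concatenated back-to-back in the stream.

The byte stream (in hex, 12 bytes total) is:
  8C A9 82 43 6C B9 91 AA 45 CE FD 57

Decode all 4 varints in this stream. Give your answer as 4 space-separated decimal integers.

Answer: 140547212 108 145393849 1441486

Derivation:
  byte[0]=0x8C cont=1 payload=0x0C=12: acc |= 12<<0 -> acc=12 shift=7
  byte[1]=0xA9 cont=1 payload=0x29=41: acc |= 41<<7 -> acc=5260 shift=14
  byte[2]=0x82 cont=1 payload=0x02=2: acc |= 2<<14 -> acc=38028 shift=21
  byte[3]=0x43 cont=0 payload=0x43=67: acc |= 67<<21 -> acc=140547212 shift=28 [end]
Varint 1: bytes[0:4] = 8C A9 82 43 -> value 140547212 (4 byte(s))
  byte[4]=0x6C cont=0 payload=0x6C=108: acc |= 108<<0 -> acc=108 shift=7 [end]
Varint 2: bytes[4:5] = 6C -> value 108 (1 byte(s))
  byte[5]=0xB9 cont=1 payload=0x39=57: acc |= 57<<0 -> acc=57 shift=7
  byte[6]=0x91 cont=1 payload=0x11=17: acc |= 17<<7 -> acc=2233 shift=14
  byte[7]=0xAA cont=1 payload=0x2A=42: acc |= 42<<14 -> acc=690361 shift=21
  byte[8]=0x45 cont=0 payload=0x45=69: acc |= 69<<21 -> acc=145393849 shift=28 [end]
Varint 3: bytes[5:9] = B9 91 AA 45 -> value 145393849 (4 byte(s))
  byte[9]=0xCE cont=1 payload=0x4E=78: acc |= 78<<0 -> acc=78 shift=7
  byte[10]=0xFD cont=1 payload=0x7D=125: acc |= 125<<7 -> acc=16078 shift=14
  byte[11]=0x57 cont=0 payload=0x57=87: acc |= 87<<14 -> acc=1441486 shift=21 [end]
Varint 4: bytes[9:12] = CE FD 57 -> value 1441486 (3 byte(s))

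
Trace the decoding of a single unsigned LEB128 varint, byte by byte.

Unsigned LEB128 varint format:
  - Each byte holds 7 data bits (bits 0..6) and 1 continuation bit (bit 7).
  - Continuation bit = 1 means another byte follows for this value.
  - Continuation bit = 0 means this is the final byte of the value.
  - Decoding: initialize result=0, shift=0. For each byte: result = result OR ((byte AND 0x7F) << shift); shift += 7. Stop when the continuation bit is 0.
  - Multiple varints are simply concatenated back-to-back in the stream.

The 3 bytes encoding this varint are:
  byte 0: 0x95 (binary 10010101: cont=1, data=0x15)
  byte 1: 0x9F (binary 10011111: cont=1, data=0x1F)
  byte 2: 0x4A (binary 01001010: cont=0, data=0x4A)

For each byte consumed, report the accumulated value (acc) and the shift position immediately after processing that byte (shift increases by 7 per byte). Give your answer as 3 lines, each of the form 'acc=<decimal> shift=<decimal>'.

byte 0=0x95: payload=0x15=21, contrib = 21<<0 = 21; acc -> 21, shift -> 7
byte 1=0x9F: payload=0x1F=31, contrib = 31<<7 = 3968; acc -> 3989, shift -> 14
byte 2=0x4A: payload=0x4A=74, contrib = 74<<14 = 1212416; acc -> 1216405, shift -> 21

Answer: acc=21 shift=7
acc=3989 shift=14
acc=1216405 shift=21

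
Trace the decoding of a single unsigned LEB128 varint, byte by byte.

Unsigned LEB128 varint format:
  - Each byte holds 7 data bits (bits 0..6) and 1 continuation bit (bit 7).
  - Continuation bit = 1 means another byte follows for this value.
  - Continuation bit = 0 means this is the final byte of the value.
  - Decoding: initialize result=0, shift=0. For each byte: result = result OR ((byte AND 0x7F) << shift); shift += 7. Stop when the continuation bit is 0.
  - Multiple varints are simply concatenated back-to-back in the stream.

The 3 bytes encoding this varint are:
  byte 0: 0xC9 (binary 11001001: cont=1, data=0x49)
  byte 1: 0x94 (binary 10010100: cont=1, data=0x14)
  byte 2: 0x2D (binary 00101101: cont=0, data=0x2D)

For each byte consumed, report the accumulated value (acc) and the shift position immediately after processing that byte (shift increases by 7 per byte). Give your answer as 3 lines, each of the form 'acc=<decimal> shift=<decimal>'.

Answer: acc=73 shift=7
acc=2633 shift=14
acc=739913 shift=21

Derivation:
byte 0=0xC9: payload=0x49=73, contrib = 73<<0 = 73; acc -> 73, shift -> 7
byte 1=0x94: payload=0x14=20, contrib = 20<<7 = 2560; acc -> 2633, shift -> 14
byte 2=0x2D: payload=0x2D=45, contrib = 45<<14 = 737280; acc -> 739913, shift -> 21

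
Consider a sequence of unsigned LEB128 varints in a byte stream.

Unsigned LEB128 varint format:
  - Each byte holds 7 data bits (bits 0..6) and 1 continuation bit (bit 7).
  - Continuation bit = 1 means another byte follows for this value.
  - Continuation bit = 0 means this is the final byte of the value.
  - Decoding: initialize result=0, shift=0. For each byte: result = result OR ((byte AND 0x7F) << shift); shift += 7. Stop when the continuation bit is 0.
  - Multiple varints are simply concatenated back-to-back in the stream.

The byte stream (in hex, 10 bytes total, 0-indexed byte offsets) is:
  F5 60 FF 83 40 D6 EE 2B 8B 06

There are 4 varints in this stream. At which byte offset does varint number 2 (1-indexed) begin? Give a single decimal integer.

  byte[0]=0xF5 cont=1 payload=0x75=117: acc |= 117<<0 -> acc=117 shift=7
  byte[1]=0x60 cont=0 payload=0x60=96: acc |= 96<<7 -> acc=12405 shift=14 [end]
Varint 1: bytes[0:2] = F5 60 -> value 12405 (2 byte(s))
  byte[2]=0xFF cont=1 payload=0x7F=127: acc |= 127<<0 -> acc=127 shift=7
  byte[3]=0x83 cont=1 payload=0x03=3: acc |= 3<<7 -> acc=511 shift=14
  byte[4]=0x40 cont=0 payload=0x40=64: acc |= 64<<14 -> acc=1049087 shift=21 [end]
Varint 2: bytes[2:5] = FF 83 40 -> value 1049087 (3 byte(s))
  byte[5]=0xD6 cont=1 payload=0x56=86: acc |= 86<<0 -> acc=86 shift=7
  byte[6]=0xEE cont=1 payload=0x6E=110: acc |= 110<<7 -> acc=14166 shift=14
  byte[7]=0x2B cont=0 payload=0x2B=43: acc |= 43<<14 -> acc=718678 shift=21 [end]
Varint 3: bytes[5:8] = D6 EE 2B -> value 718678 (3 byte(s))
  byte[8]=0x8B cont=1 payload=0x0B=11: acc |= 11<<0 -> acc=11 shift=7
  byte[9]=0x06 cont=0 payload=0x06=6: acc |= 6<<7 -> acc=779 shift=14 [end]
Varint 4: bytes[8:10] = 8B 06 -> value 779 (2 byte(s))

Answer: 2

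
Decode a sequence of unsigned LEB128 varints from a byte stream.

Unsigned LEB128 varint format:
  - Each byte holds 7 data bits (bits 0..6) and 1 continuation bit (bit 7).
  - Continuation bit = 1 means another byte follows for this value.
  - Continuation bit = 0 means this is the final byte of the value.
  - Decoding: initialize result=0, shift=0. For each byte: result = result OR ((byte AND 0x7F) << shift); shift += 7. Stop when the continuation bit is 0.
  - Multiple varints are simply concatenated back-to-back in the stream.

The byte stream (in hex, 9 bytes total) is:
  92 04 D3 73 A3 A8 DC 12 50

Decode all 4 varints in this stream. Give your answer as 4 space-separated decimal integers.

  byte[0]=0x92 cont=1 payload=0x12=18: acc |= 18<<0 -> acc=18 shift=7
  byte[1]=0x04 cont=0 payload=0x04=4: acc |= 4<<7 -> acc=530 shift=14 [end]
Varint 1: bytes[0:2] = 92 04 -> value 530 (2 byte(s))
  byte[2]=0xD3 cont=1 payload=0x53=83: acc |= 83<<0 -> acc=83 shift=7
  byte[3]=0x73 cont=0 payload=0x73=115: acc |= 115<<7 -> acc=14803 shift=14 [end]
Varint 2: bytes[2:4] = D3 73 -> value 14803 (2 byte(s))
  byte[4]=0xA3 cont=1 payload=0x23=35: acc |= 35<<0 -> acc=35 shift=7
  byte[5]=0xA8 cont=1 payload=0x28=40: acc |= 40<<7 -> acc=5155 shift=14
  byte[6]=0xDC cont=1 payload=0x5C=92: acc |= 92<<14 -> acc=1512483 shift=21
  byte[7]=0x12 cont=0 payload=0x12=18: acc |= 18<<21 -> acc=39261219 shift=28 [end]
Varint 3: bytes[4:8] = A3 A8 DC 12 -> value 39261219 (4 byte(s))
  byte[8]=0x50 cont=0 payload=0x50=80: acc |= 80<<0 -> acc=80 shift=7 [end]
Varint 4: bytes[8:9] = 50 -> value 80 (1 byte(s))

Answer: 530 14803 39261219 80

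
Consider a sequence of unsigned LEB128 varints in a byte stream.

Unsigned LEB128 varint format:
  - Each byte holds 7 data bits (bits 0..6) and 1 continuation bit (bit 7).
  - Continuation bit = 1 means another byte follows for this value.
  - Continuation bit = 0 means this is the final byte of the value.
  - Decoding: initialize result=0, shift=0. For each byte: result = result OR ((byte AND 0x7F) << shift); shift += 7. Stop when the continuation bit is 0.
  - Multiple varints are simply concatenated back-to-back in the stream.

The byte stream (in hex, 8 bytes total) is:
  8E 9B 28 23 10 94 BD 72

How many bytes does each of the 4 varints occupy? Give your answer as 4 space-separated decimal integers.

  byte[0]=0x8E cont=1 payload=0x0E=14: acc |= 14<<0 -> acc=14 shift=7
  byte[1]=0x9B cont=1 payload=0x1B=27: acc |= 27<<7 -> acc=3470 shift=14
  byte[2]=0x28 cont=0 payload=0x28=40: acc |= 40<<14 -> acc=658830 shift=21 [end]
Varint 1: bytes[0:3] = 8E 9B 28 -> value 658830 (3 byte(s))
  byte[3]=0x23 cont=0 payload=0x23=35: acc |= 35<<0 -> acc=35 shift=7 [end]
Varint 2: bytes[3:4] = 23 -> value 35 (1 byte(s))
  byte[4]=0x10 cont=0 payload=0x10=16: acc |= 16<<0 -> acc=16 shift=7 [end]
Varint 3: bytes[4:5] = 10 -> value 16 (1 byte(s))
  byte[5]=0x94 cont=1 payload=0x14=20: acc |= 20<<0 -> acc=20 shift=7
  byte[6]=0xBD cont=1 payload=0x3D=61: acc |= 61<<7 -> acc=7828 shift=14
  byte[7]=0x72 cont=0 payload=0x72=114: acc |= 114<<14 -> acc=1875604 shift=21 [end]
Varint 4: bytes[5:8] = 94 BD 72 -> value 1875604 (3 byte(s))

Answer: 3 1 1 3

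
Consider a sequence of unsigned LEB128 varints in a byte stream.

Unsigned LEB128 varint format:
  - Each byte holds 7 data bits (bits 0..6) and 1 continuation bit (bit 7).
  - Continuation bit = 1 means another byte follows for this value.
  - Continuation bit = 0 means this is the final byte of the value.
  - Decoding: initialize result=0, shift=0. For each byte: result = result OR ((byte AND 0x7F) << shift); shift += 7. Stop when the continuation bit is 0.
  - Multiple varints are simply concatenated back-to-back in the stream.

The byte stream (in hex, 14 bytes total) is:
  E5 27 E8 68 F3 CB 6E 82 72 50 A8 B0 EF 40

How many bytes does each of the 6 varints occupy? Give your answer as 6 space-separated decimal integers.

  byte[0]=0xE5 cont=1 payload=0x65=101: acc |= 101<<0 -> acc=101 shift=7
  byte[1]=0x27 cont=0 payload=0x27=39: acc |= 39<<7 -> acc=5093 shift=14 [end]
Varint 1: bytes[0:2] = E5 27 -> value 5093 (2 byte(s))
  byte[2]=0xE8 cont=1 payload=0x68=104: acc |= 104<<0 -> acc=104 shift=7
  byte[3]=0x68 cont=0 payload=0x68=104: acc |= 104<<7 -> acc=13416 shift=14 [end]
Varint 2: bytes[2:4] = E8 68 -> value 13416 (2 byte(s))
  byte[4]=0xF3 cont=1 payload=0x73=115: acc |= 115<<0 -> acc=115 shift=7
  byte[5]=0xCB cont=1 payload=0x4B=75: acc |= 75<<7 -> acc=9715 shift=14
  byte[6]=0x6E cont=0 payload=0x6E=110: acc |= 110<<14 -> acc=1811955 shift=21 [end]
Varint 3: bytes[4:7] = F3 CB 6E -> value 1811955 (3 byte(s))
  byte[7]=0x82 cont=1 payload=0x02=2: acc |= 2<<0 -> acc=2 shift=7
  byte[8]=0x72 cont=0 payload=0x72=114: acc |= 114<<7 -> acc=14594 shift=14 [end]
Varint 4: bytes[7:9] = 82 72 -> value 14594 (2 byte(s))
  byte[9]=0x50 cont=0 payload=0x50=80: acc |= 80<<0 -> acc=80 shift=7 [end]
Varint 5: bytes[9:10] = 50 -> value 80 (1 byte(s))
  byte[10]=0xA8 cont=1 payload=0x28=40: acc |= 40<<0 -> acc=40 shift=7
  byte[11]=0xB0 cont=1 payload=0x30=48: acc |= 48<<7 -> acc=6184 shift=14
  byte[12]=0xEF cont=1 payload=0x6F=111: acc |= 111<<14 -> acc=1824808 shift=21
  byte[13]=0x40 cont=0 payload=0x40=64: acc |= 64<<21 -> acc=136042536 shift=28 [end]
Varint 6: bytes[10:14] = A8 B0 EF 40 -> value 136042536 (4 byte(s))

Answer: 2 2 3 2 1 4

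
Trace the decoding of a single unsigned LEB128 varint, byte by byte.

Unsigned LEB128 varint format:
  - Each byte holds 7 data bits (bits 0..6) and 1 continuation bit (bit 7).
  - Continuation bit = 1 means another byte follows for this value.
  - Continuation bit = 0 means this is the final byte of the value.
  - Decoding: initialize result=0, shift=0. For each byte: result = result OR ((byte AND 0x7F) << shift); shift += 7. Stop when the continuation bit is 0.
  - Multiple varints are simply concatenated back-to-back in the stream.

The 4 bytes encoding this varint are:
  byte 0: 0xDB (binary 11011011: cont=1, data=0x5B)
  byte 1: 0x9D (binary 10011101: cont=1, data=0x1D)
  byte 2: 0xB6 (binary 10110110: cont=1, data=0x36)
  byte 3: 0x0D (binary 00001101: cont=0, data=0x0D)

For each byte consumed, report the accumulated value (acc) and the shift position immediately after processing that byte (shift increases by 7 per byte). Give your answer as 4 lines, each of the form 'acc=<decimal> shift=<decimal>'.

byte 0=0xDB: payload=0x5B=91, contrib = 91<<0 = 91; acc -> 91, shift -> 7
byte 1=0x9D: payload=0x1D=29, contrib = 29<<7 = 3712; acc -> 3803, shift -> 14
byte 2=0xB6: payload=0x36=54, contrib = 54<<14 = 884736; acc -> 888539, shift -> 21
byte 3=0x0D: payload=0x0D=13, contrib = 13<<21 = 27262976; acc -> 28151515, shift -> 28

Answer: acc=91 shift=7
acc=3803 shift=14
acc=888539 shift=21
acc=28151515 shift=28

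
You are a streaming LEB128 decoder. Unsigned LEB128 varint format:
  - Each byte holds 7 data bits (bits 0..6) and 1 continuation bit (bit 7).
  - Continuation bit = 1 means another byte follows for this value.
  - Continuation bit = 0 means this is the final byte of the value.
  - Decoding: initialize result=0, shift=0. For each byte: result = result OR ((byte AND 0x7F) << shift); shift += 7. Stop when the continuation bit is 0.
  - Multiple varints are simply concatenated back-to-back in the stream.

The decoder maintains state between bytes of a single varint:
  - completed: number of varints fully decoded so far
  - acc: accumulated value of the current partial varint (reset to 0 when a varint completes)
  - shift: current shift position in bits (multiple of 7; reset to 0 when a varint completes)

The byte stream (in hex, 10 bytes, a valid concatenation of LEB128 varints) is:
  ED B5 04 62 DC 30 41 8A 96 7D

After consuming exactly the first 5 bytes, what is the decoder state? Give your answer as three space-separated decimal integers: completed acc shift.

byte[0]=0xED cont=1 payload=0x6D: acc |= 109<<0 -> completed=0 acc=109 shift=7
byte[1]=0xB5 cont=1 payload=0x35: acc |= 53<<7 -> completed=0 acc=6893 shift=14
byte[2]=0x04 cont=0 payload=0x04: varint #1 complete (value=72429); reset -> completed=1 acc=0 shift=0
byte[3]=0x62 cont=0 payload=0x62: varint #2 complete (value=98); reset -> completed=2 acc=0 shift=0
byte[4]=0xDC cont=1 payload=0x5C: acc |= 92<<0 -> completed=2 acc=92 shift=7

Answer: 2 92 7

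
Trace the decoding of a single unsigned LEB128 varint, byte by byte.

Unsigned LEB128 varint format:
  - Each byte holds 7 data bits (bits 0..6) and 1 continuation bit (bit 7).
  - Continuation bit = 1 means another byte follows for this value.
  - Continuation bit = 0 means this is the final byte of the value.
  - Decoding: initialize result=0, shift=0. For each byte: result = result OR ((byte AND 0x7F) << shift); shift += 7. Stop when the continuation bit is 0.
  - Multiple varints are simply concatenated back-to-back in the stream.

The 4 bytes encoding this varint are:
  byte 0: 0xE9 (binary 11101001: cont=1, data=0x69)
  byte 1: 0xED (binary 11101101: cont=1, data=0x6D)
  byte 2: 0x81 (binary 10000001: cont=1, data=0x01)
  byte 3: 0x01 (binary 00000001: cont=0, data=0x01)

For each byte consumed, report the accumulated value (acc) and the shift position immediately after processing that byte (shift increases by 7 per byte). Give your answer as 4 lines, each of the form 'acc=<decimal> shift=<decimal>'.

byte 0=0xE9: payload=0x69=105, contrib = 105<<0 = 105; acc -> 105, shift -> 7
byte 1=0xED: payload=0x6D=109, contrib = 109<<7 = 13952; acc -> 14057, shift -> 14
byte 2=0x81: payload=0x01=1, contrib = 1<<14 = 16384; acc -> 30441, shift -> 21
byte 3=0x01: payload=0x01=1, contrib = 1<<21 = 2097152; acc -> 2127593, shift -> 28

Answer: acc=105 shift=7
acc=14057 shift=14
acc=30441 shift=21
acc=2127593 shift=28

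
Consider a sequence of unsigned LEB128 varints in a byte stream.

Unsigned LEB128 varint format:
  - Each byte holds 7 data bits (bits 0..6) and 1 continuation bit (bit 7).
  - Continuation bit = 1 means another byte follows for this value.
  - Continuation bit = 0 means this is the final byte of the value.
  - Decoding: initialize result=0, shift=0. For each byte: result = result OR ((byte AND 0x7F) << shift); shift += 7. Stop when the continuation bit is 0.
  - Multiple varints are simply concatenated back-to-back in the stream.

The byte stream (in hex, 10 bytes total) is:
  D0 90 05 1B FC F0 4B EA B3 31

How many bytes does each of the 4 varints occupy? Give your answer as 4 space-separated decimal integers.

  byte[0]=0xD0 cont=1 payload=0x50=80: acc |= 80<<0 -> acc=80 shift=7
  byte[1]=0x90 cont=1 payload=0x10=16: acc |= 16<<7 -> acc=2128 shift=14
  byte[2]=0x05 cont=0 payload=0x05=5: acc |= 5<<14 -> acc=84048 shift=21 [end]
Varint 1: bytes[0:3] = D0 90 05 -> value 84048 (3 byte(s))
  byte[3]=0x1B cont=0 payload=0x1B=27: acc |= 27<<0 -> acc=27 shift=7 [end]
Varint 2: bytes[3:4] = 1B -> value 27 (1 byte(s))
  byte[4]=0xFC cont=1 payload=0x7C=124: acc |= 124<<0 -> acc=124 shift=7
  byte[5]=0xF0 cont=1 payload=0x70=112: acc |= 112<<7 -> acc=14460 shift=14
  byte[6]=0x4B cont=0 payload=0x4B=75: acc |= 75<<14 -> acc=1243260 shift=21 [end]
Varint 3: bytes[4:7] = FC F0 4B -> value 1243260 (3 byte(s))
  byte[7]=0xEA cont=1 payload=0x6A=106: acc |= 106<<0 -> acc=106 shift=7
  byte[8]=0xB3 cont=1 payload=0x33=51: acc |= 51<<7 -> acc=6634 shift=14
  byte[9]=0x31 cont=0 payload=0x31=49: acc |= 49<<14 -> acc=809450 shift=21 [end]
Varint 4: bytes[7:10] = EA B3 31 -> value 809450 (3 byte(s))

Answer: 3 1 3 3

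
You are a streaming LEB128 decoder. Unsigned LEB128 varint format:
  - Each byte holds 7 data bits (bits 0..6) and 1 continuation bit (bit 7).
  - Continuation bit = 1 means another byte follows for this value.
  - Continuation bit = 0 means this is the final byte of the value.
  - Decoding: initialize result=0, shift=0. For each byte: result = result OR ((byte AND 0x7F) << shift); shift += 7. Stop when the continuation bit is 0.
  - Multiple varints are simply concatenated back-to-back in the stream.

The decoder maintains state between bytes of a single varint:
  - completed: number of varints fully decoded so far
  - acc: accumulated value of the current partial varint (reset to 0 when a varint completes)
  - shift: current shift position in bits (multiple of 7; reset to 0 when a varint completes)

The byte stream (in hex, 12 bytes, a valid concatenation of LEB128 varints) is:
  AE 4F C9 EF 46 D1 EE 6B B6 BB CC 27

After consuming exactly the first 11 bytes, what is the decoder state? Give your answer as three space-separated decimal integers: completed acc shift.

Answer: 3 1252790 21

Derivation:
byte[0]=0xAE cont=1 payload=0x2E: acc |= 46<<0 -> completed=0 acc=46 shift=7
byte[1]=0x4F cont=0 payload=0x4F: varint #1 complete (value=10158); reset -> completed=1 acc=0 shift=0
byte[2]=0xC9 cont=1 payload=0x49: acc |= 73<<0 -> completed=1 acc=73 shift=7
byte[3]=0xEF cont=1 payload=0x6F: acc |= 111<<7 -> completed=1 acc=14281 shift=14
byte[4]=0x46 cont=0 payload=0x46: varint #2 complete (value=1161161); reset -> completed=2 acc=0 shift=0
byte[5]=0xD1 cont=1 payload=0x51: acc |= 81<<0 -> completed=2 acc=81 shift=7
byte[6]=0xEE cont=1 payload=0x6E: acc |= 110<<7 -> completed=2 acc=14161 shift=14
byte[7]=0x6B cont=0 payload=0x6B: varint #3 complete (value=1767249); reset -> completed=3 acc=0 shift=0
byte[8]=0xB6 cont=1 payload=0x36: acc |= 54<<0 -> completed=3 acc=54 shift=7
byte[9]=0xBB cont=1 payload=0x3B: acc |= 59<<7 -> completed=3 acc=7606 shift=14
byte[10]=0xCC cont=1 payload=0x4C: acc |= 76<<14 -> completed=3 acc=1252790 shift=21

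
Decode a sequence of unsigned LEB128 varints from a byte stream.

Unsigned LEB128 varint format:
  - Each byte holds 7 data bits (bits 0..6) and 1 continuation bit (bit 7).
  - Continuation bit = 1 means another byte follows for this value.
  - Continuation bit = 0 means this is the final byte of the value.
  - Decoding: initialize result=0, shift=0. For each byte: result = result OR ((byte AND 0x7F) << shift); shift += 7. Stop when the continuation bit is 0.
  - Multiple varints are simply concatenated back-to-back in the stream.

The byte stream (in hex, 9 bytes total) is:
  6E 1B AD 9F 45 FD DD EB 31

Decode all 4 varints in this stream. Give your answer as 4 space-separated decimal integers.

  byte[0]=0x6E cont=0 payload=0x6E=110: acc |= 110<<0 -> acc=110 shift=7 [end]
Varint 1: bytes[0:1] = 6E -> value 110 (1 byte(s))
  byte[1]=0x1B cont=0 payload=0x1B=27: acc |= 27<<0 -> acc=27 shift=7 [end]
Varint 2: bytes[1:2] = 1B -> value 27 (1 byte(s))
  byte[2]=0xAD cont=1 payload=0x2D=45: acc |= 45<<0 -> acc=45 shift=7
  byte[3]=0x9F cont=1 payload=0x1F=31: acc |= 31<<7 -> acc=4013 shift=14
  byte[4]=0x45 cont=0 payload=0x45=69: acc |= 69<<14 -> acc=1134509 shift=21 [end]
Varint 3: bytes[2:5] = AD 9F 45 -> value 1134509 (3 byte(s))
  byte[5]=0xFD cont=1 payload=0x7D=125: acc |= 125<<0 -> acc=125 shift=7
  byte[6]=0xDD cont=1 payload=0x5D=93: acc |= 93<<7 -> acc=12029 shift=14
  byte[7]=0xEB cont=1 payload=0x6B=107: acc |= 107<<14 -> acc=1765117 shift=21
  byte[8]=0x31 cont=0 payload=0x31=49: acc |= 49<<21 -> acc=104525565 shift=28 [end]
Varint 4: bytes[5:9] = FD DD EB 31 -> value 104525565 (4 byte(s))

Answer: 110 27 1134509 104525565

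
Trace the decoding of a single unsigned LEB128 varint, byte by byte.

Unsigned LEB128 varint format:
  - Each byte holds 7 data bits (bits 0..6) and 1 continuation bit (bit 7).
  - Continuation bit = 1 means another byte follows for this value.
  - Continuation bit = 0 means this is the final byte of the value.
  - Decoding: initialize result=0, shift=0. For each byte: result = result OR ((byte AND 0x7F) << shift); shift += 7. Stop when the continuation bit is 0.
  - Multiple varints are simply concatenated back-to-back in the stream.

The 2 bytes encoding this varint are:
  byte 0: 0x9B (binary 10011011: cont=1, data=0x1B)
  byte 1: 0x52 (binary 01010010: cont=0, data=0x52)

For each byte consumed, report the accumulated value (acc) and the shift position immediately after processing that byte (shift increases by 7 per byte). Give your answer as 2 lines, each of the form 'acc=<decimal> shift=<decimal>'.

Answer: acc=27 shift=7
acc=10523 shift=14

Derivation:
byte 0=0x9B: payload=0x1B=27, contrib = 27<<0 = 27; acc -> 27, shift -> 7
byte 1=0x52: payload=0x52=82, contrib = 82<<7 = 10496; acc -> 10523, shift -> 14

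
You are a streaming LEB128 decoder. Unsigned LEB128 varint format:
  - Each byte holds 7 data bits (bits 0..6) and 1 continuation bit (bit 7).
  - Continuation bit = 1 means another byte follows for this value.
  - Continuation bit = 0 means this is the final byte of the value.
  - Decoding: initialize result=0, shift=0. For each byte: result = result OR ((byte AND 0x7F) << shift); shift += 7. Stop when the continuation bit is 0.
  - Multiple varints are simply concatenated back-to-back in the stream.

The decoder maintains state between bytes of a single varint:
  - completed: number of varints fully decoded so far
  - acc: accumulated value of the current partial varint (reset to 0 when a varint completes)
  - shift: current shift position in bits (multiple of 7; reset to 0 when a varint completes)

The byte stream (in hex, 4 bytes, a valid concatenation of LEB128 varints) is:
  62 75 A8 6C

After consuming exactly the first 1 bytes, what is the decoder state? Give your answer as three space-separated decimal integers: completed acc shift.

Answer: 1 0 0

Derivation:
byte[0]=0x62 cont=0 payload=0x62: varint #1 complete (value=98); reset -> completed=1 acc=0 shift=0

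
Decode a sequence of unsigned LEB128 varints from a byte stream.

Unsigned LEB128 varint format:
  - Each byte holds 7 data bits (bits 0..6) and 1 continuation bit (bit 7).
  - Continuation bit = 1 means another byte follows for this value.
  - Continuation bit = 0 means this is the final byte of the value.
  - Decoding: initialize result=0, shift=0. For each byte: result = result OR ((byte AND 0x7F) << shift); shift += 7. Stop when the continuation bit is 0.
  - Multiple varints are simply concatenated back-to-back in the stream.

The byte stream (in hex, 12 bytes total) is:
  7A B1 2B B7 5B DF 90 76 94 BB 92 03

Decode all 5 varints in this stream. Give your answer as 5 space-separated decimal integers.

Answer: 122 5553 11703 1935455 6593940

Derivation:
  byte[0]=0x7A cont=0 payload=0x7A=122: acc |= 122<<0 -> acc=122 shift=7 [end]
Varint 1: bytes[0:1] = 7A -> value 122 (1 byte(s))
  byte[1]=0xB1 cont=1 payload=0x31=49: acc |= 49<<0 -> acc=49 shift=7
  byte[2]=0x2B cont=0 payload=0x2B=43: acc |= 43<<7 -> acc=5553 shift=14 [end]
Varint 2: bytes[1:3] = B1 2B -> value 5553 (2 byte(s))
  byte[3]=0xB7 cont=1 payload=0x37=55: acc |= 55<<0 -> acc=55 shift=7
  byte[4]=0x5B cont=0 payload=0x5B=91: acc |= 91<<7 -> acc=11703 shift=14 [end]
Varint 3: bytes[3:5] = B7 5B -> value 11703 (2 byte(s))
  byte[5]=0xDF cont=1 payload=0x5F=95: acc |= 95<<0 -> acc=95 shift=7
  byte[6]=0x90 cont=1 payload=0x10=16: acc |= 16<<7 -> acc=2143 shift=14
  byte[7]=0x76 cont=0 payload=0x76=118: acc |= 118<<14 -> acc=1935455 shift=21 [end]
Varint 4: bytes[5:8] = DF 90 76 -> value 1935455 (3 byte(s))
  byte[8]=0x94 cont=1 payload=0x14=20: acc |= 20<<0 -> acc=20 shift=7
  byte[9]=0xBB cont=1 payload=0x3B=59: acc |= 59<<7 -> acc=7572 shift=14
  byte[10]=0x92 cont=1 payload=0x12=18: acc |= 18<<14 -> acc=302484 shift=21
  byte[11]=0x03 cont=0 payload=0x03=3: acc |= 3<<21 -> acc=6593940 shift=28 [end]
Varint 5: bytes[8:12] = 94 BB 92 03 -> value 6593940 (4 byte(s))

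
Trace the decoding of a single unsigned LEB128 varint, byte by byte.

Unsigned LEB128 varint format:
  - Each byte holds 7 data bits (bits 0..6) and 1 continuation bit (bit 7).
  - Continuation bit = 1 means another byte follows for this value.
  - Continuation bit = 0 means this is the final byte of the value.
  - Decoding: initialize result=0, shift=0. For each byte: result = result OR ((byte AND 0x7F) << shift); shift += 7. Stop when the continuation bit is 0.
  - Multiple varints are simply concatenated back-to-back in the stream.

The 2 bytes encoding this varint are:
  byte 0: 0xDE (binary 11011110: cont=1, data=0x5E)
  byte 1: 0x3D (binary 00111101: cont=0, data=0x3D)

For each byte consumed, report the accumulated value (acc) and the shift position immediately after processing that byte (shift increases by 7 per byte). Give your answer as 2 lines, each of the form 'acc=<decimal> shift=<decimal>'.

byte 0=0xDE: payload=0x5E=94, contrib = 94<<0 = 94; acc -> 94, shift -> 7
byte 1=0x3D: payload=0x3D=61, contrib = 61<<7 = 7808; acc -> 7902, shift -> 14

Answer: acc=94 shift=7
acc=7902 shift=14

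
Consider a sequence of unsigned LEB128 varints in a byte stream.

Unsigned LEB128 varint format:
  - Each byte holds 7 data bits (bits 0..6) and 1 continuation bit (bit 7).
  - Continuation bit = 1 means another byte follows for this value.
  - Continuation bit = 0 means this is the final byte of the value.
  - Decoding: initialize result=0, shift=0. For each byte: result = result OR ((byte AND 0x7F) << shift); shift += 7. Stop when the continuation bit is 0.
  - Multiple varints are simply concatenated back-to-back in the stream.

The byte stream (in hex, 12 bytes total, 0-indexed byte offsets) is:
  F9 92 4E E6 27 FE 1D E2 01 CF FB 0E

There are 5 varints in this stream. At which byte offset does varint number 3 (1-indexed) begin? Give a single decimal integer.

  byte[0]=0xF9 cont=1 payload=0x79=121: acc |= 121<<0 -> acc=121 shift=7
  byte[1]=0x92 cont=1 payload=0x12=18: acc |= 18<<7 -> acc=2425 shift=14
  byte[2]=0x4E cont=0 payload=0x4E=78: acc |= 78<<14 -> acc=1280377 shift=21 [end]
Varint 1: bytes[0:3] = F9 92 4E -> value 1280377 (3 byte(s))
  byte[3]=0xE6 cont=1 payload=0x66=102: acc |= 102<<0 -> acc=102 shift=7
  byte[4]=0x27 cont=0 payload=0x27=39: acc |= 39<<7 -> acc=5094 shift=14 [end]
Varint 2: bytes[3:5] = E6 27 -> value 5094 (2 byte(s))
  byte[5]=0xFE cont=1 payload=0x7E=126: acc |= 126<<0 -> acc=126 shift=7
  byte[6]=0x1D cont=0 payload=0x1D=29: acc |= 29<<7 -> acc=3838 shift=14 [end]
Varint 3: bytes[5:7] = FE 1D -> value 3838 (2 byte(s))
  byte[7]=0xE2 cont=1 payload=0x62=98: acc |= 98<<0 -> acc=98 shift=7
  byte[8]=0x01 cont=0 payload=0x01=1: acc |= 1<<7 -> acc=226 shift=14 [end]
Varint 4: bytes[7:9] = E2 01 -> value 226 (2 byte(s))
  byte[9]=0xCF cont=1 payload=0x4F=79: acc |= 79<<0 -> acc=79 shift=7
  byte[10]=0xFB cont=1 payload=0x7B=123: acc |= 123<<7 -> acc=15823 shift=14
  byte[11]=0x0E cont=0 payload=0x0E=14: acc |= 14<<14 -> acc=245199 shift=21 [end]
Varint 5: bytes[9:12] = CF FB 0E -> value 245199 (3 byte(s))

Answer: 5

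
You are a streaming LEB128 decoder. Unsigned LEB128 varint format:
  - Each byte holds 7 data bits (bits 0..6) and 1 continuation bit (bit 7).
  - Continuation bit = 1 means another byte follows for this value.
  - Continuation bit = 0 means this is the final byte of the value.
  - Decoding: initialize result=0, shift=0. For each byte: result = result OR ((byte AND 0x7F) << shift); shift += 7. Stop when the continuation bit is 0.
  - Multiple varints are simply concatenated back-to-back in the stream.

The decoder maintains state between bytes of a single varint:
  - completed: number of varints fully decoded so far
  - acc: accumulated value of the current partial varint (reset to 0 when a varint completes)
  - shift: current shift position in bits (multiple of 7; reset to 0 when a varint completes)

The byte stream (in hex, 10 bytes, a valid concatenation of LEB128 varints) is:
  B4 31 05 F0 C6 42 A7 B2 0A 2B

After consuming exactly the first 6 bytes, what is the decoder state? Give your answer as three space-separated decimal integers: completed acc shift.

byte[0]=0xB4 cont=1 payload=0x34: acc |= 52<<0 -> completed=0 acc=52 shift=7
byte[1]=0x31 cont=0 payload=0x31: varint #1 complete (value=6324); reset -> completed=1 acc=0 shift=0
byte[2]=0x05 cont=0 payload=0x05: varint #2 complete (value=5); reset -> completed=2 acc=0 shift=0
byte[3]=0xF0 cont=1 payload=0x70: acc |= 112<<0 -> completed=2 acc=112 shift=7
byte[4]=0xC6 cont=1 payload=0x46: acc |= 70<<7 -> completed=2 acc=9072 shift=14
byte[5]=0x42 cont=0 payload=0x42: varint #3 complete (value=1090416); reset -> completed=3 acc=0 shift=0

Answer: 3 0 0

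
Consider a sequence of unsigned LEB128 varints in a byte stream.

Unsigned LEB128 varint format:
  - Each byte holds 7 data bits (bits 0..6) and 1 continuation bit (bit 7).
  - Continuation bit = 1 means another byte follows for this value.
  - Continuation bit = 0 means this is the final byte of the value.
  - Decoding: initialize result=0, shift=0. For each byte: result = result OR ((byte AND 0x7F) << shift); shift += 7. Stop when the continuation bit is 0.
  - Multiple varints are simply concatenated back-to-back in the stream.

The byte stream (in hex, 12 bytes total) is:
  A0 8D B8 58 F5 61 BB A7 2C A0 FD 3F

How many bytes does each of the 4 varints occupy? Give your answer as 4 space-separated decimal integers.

Answer: 4 2 3 3

Derivation:
  byte[0]=0xA0 cont=1 payload=0x20=32: acc |= 32<<0 -> acc=32 shift=7
  byte[1]=0x8D cont=1 payload=0x0D=13: acc |= 13<<7 -> acc=1696 shift=14
  byte[2]=0xB8 cont=1 payload=0x38=56: acc |= 56<<14 -> acc=919200 shift=21
  byte[3]=0x58 cont=0 payload=0x58=88: acc |= 88<<21 -> acc=185468576 shift=28 [end]
Varint 1: bytes[0:4] = A0 8D B8 58 -> value 185468576 (4 byte(s))
  byte[4]=0xF5 cont=1 payload=0x75=117: acc |= 117<<0 -> acc=117 shift=7
  byte[5]=0x61 cont=0 payload=0x61=97: acc |= 97<<7 -> acc=12533 shift=14 [end]
Varint 2: bytes[4:6] = F5 61 -> value 12533 (2 byte(s))
  byte[6]=0xBB cont=1 payload=0x3B=59: acc |= 59<<0 -> acc=59 shift=7
  byte[7]=0xA7 cont=1 payload=0x27=39: acc |= 39<<7 -> acc=5051 shift=14
  byte[8]=0x2C cont=0 payload=0x2C=44: acc |= 44<<14 -> acc=725947 shift=21 [end]
Varint 3: bytes[6:9] = BB A7 2C -> value 725947 (3 byte(s))
  byte[9]=0xA0 cont=1 payload=0x20=32: acc |= 32<<0 -> acc=32 shift=7
  byte[10]=0xFD cont=1 payload=0x7D=125: acc |= 125<<7 -> acc=16032 shift=14
  byte[11]=0x3F cont=0 payload=0x3F=63: acc |= 63<<14 -> acc=1048224 shift=21 [end]
Varint 4: bytes[9:12] = A0 FD 3F -> value 1048224 (3 byte(s))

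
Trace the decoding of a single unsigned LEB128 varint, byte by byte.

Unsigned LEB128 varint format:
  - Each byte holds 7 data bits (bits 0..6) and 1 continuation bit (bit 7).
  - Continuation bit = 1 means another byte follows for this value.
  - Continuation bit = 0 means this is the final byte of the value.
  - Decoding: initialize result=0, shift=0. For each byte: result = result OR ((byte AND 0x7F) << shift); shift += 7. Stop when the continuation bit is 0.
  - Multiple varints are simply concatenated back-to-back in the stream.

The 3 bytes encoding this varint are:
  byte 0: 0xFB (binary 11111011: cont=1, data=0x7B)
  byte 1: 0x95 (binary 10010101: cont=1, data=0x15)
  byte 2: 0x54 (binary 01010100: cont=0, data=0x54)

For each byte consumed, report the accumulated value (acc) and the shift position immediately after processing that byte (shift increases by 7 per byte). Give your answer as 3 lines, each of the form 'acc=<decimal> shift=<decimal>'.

Answer: acc=123 shift=7
acc=2811 shift=14
acc=1379067 shift=21

Derivation:
byte 0=0xFB: payload=0x7B=123, contrib = 123<<0 = 123; acc -> 123, shift -> 7
byte 1=0x95: payload=0x15=21, contrib = 21<<7 = 2688; acc -> 2811, shift -> 14
byte 2=0x54: payload=0x54=84, contrib = 84<<14 = 1376256; acc -> 1379067, shift -> 21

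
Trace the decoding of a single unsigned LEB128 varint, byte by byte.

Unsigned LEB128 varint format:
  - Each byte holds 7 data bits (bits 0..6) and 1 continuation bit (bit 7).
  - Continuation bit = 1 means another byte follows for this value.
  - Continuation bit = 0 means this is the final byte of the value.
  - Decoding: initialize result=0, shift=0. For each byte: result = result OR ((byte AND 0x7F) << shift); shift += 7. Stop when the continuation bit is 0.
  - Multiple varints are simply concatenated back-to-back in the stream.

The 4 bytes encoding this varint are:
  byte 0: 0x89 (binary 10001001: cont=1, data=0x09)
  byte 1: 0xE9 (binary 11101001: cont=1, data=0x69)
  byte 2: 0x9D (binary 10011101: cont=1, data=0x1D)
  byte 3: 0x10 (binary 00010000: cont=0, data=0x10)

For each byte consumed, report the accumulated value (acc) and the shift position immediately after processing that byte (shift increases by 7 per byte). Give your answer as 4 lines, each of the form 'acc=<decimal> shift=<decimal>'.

Answer: acc=9 shift=7
acc=13449 shift=14
acc=488585 shift=21
acc=34043017 shift=28

Derivation:
byte 0=0x89: payload=0x09=9, contrib = 9<<0 = 9; acc -> 9, shift -> 7
byte 1=0xE9: payload=0x69=105, contrib = 105<<7 = 13440; acc -> 13449, shift -> 14
byte 2=0x9D: payload=0x1D=29, contrib = 29<<14 = 475136; acc -> 488585, shift -> 21
byte 3=0x10: payload=0x10=16, contrib = 16<<21 = 33554432; acc -> 34043017, shift -> 28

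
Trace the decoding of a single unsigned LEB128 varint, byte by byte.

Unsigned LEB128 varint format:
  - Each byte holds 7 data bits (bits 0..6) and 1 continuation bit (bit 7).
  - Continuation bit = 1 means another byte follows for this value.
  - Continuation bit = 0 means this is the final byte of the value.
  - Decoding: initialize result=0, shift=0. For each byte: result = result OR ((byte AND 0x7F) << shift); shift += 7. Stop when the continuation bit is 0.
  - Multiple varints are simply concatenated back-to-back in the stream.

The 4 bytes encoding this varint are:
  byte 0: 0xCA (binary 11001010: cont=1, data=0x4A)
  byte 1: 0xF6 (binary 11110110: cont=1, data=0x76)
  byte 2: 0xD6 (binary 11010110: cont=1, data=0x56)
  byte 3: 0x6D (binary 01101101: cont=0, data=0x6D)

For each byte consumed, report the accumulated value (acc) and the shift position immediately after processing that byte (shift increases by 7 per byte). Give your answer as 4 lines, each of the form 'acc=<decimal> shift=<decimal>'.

byte 0=0xCA: payload=0x4A=74, contrib = 74<<0 = 74; acc -> 74, shift -> 7
byte 1=0xF6: payload=0x76=118, contrib = 118<<7 = 15104; acc -> 15178, shift -> 14
byte 2=0xD6: payload=0x56=86, contrib = 86<<14 = 1409024; acc -> 1424202, shift -> 21
byte 3=0x6D: payload=0x6D=109, contrib = 109<<21 = 228589568; acc -> 230013770, shift -> 28

Answer: acc=74 shift=7
acc=15178 shift=14
acc=1424202 shift=21
acc=230013770 shift=28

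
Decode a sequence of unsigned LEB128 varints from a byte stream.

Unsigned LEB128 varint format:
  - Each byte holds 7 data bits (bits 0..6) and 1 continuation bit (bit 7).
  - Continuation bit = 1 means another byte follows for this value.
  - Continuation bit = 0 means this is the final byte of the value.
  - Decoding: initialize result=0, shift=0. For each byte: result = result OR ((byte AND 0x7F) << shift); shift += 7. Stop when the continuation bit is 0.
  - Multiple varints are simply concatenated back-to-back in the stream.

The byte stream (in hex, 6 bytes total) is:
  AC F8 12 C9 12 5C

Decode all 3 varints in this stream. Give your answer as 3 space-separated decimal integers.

Answer: 310316 2377 92

Derivation:
  byte[0]=0xAC cont=1 payload=0x2C=44: acc |= 44<<0 -> acc=44 shift=7
  byte[1]=0xF8 cont=1 payload=0x78=120: acc |= 120<<7 -> acc=15404 shift=14
  byte[2]=0x12 cont=0 payload=0x12=18: acc |= 18<<14 -> acc=310316 shift=21 [end]
Varint 1: bytes[0:3] = AC F8 12 -> value 310316 (3 byte(s))
  byte[3]=0xC9 cont=1 payload=0x49=73: acc |= 73<<0 -> acc=73 shift=7
  byte[4]=0x12 cont=0 payload=0x12=18: acc |= 18<<7 -> acc=2377 shift=14 [end]
Varint 2: bytes[3:5] = C9 12 -> value 2377 (2 byte(s))
  byte[5]=0x5C cont=0 payload=0x5C=92: acc |= 92<<0 -> acc=92 shift=7 [end]
Varint 3: bytes[5:6] = 5C -> value 92 (1 byte(s))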